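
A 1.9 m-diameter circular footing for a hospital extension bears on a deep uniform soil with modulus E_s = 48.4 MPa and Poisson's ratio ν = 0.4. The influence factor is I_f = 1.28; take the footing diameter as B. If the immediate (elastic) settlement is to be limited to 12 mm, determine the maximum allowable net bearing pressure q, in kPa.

E_s = 48.4 MPa = 48400 kPa.
S_e = q·B·(1−ν²)/E_s · I_f  ⇒  q = S_e·E_s / (B·(1−ν²)·I_f).
q = 0.012 × 48400 / (1.9 × 0.84 × 1.28) = 284.3 kPa

q ≈ 284 kPa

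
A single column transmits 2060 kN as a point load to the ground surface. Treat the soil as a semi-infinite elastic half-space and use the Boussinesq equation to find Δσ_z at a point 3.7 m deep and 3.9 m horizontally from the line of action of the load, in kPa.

Boussinesq vertical stress below a point load on an elastic half-space:
Δσ_z = 3P/(2πz²) · [1 + (r/z)²]^(−5/2)
r/z = 3.9/3.7 = 1.0541; [1+(r/z)²]^(−5/2) = 0.15444.
Δσ_z = 3×2060/(2π×3.7²) × 0.15444 = 71.846 × 0.15444 = 11.1 kPa

Δσ_z ≈ 11.1 kPa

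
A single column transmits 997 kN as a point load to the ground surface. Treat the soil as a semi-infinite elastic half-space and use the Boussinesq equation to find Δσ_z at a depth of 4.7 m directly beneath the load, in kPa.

Δσ_z ≈ 21.6 kPa

Boussinesq vertical stress below a point load on an elastic half-space:
Δσ_z = 3P/(2πz²) · [1 + (r/z)²]^(−5/2)
r/z = 0/4.7 = 0; [1+(r/z)²]^(−5/2) = 1.
Δσ_z = 3×997/(2π×4.7²) × 1 = 21.55 × 1 = 21.55 kPa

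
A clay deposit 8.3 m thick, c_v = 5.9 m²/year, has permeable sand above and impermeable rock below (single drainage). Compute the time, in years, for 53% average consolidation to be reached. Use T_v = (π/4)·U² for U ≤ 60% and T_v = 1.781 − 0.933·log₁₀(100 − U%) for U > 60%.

t ≈ 2.58 years

Drainage path length: H_d = H = 8.3 m (single drainage).
U ≤ 60%: T_v = (π/4)·U² = (π/4)×0.53² = 0.22062.
t = T_v·H_d²/c_v = 0.22062×8.3²/5.9 = 2.576 years.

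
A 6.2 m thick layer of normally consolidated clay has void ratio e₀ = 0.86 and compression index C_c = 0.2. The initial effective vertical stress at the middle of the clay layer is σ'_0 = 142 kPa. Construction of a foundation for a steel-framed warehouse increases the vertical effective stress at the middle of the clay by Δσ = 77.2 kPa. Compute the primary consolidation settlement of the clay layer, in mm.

S_c ≈ 126 mm

Final effective stress: σ'_f = σ'_0 + Δσ = 142 + 77.2 = 219.2 kPa.
Normally consolidated clay, so the full stress increment lies on the virgin compression line:
S_c = C_c·H/(1+e₀)·log₁₀(σ'_f/σ'_0) = 0.2×6.2/(1+0.86)×log₁₀(219.2/142)
    = 0.66667 × 0.18855 = 0.1257 m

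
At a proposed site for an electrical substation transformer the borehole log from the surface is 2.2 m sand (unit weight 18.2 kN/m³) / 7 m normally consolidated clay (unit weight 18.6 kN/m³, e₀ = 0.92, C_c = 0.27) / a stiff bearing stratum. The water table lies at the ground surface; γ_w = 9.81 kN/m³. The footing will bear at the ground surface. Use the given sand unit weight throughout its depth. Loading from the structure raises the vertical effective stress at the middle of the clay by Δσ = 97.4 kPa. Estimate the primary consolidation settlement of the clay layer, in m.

Mid-depth of clay below the ground surface: z = 2.2 + 7/2 = 5.7 m.
Total vertical stress at mid-clay: σ_v = 18.2×2.2 + 18.6×3.5 = 105.14 kPa.
Pore pressure: u = 9.81×(5.7 − 0) = 55.917 kPa.
Initial effective stress: σ'_0 = σ_v − u = 105.14 − 55.917 = 49.223 kPa.
Final effective stress: σ'_f = σ'_0 + Δσ = 49.223 + 97.4 = 146.62 kPa.
Normally consolidated clay, so the full stress increment lies on the virgin compression line:
S_c = C_c·H/(1+e₀)·log₁₀(σ'_f/σ'_0) = 0.27×7/(1+0.92)×log₁₀(146.62/49.223)
    = 0.98438 × 0.47403 = 0.4666 m

S_c ≈ 0.467 m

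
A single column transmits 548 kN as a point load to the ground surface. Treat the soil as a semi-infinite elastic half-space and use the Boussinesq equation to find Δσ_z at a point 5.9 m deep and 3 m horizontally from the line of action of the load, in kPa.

Δσ_z ≈ 4.23 kPa

Boussinesq vertical stress below a point load on an elastic half-space:
Δσ_z = 3P/(2πz²) · [1 + (r/z)²]^(−5/2)
r/z = 3/5.9 = 0.50847; [1+(r/z)²]^(−5/2) = 0.56276.
Δσ_z = 3×548/(2π×5.9²) × 0.56276 = 7.5165 × 0.56276 = 4.23 kPa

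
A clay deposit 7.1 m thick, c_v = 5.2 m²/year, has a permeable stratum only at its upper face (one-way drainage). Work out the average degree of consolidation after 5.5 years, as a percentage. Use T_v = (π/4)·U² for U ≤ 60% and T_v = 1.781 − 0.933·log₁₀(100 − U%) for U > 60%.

U ≈ 80 %

Drainage path length: H_d = H = 7.1 m (single drainage).
T_v = c_v·t/H_d² = 5.2×5.5/7.1² = 0.56735.
T_v = 0.56735 corresponds to the U > 60% branch:
U = 1 − 10^((1.781 − T_v)/0.933)/100 = 0.8001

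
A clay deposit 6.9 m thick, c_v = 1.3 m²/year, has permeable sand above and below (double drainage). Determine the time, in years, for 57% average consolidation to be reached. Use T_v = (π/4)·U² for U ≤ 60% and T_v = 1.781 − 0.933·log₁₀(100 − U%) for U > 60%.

t ≈ 2.34 years

Drainage path length: H_d = H/2 = 3.45 m (double drainage).
U ≤ 60%: T_v = (π/4)·U² = (π/4)×0.57² = 0.25518.
t = T_v·H_d²/c_v = 0.25518×3.45²/1.3 = 2.336 years.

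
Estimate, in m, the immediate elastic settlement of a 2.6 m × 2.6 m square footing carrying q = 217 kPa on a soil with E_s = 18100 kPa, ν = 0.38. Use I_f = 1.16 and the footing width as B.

Immediate (elastic) settlement: S_e = q·B·(1−ν²)/E_s · I_f.
S_e = 217 × 2.6 × (1 − 0.38²) / 18100 × 1.16
    = 217 × 2.6 × 0.8556 / 18100 × 1.16
    = 0.03094 m

S_e ≈ 0.0309 m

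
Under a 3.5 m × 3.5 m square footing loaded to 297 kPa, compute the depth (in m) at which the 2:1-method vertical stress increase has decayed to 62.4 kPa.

z ≈ 4.14 m

2:1 spreading — at depth z the loaded area has grown by z in each plan dimension:
qB²/(B+z)² = Δσ_z ⇒ z = B(√(q/Δσ_z) − 1) = 3.5×(√(297/62.4) − 1) = 4.136 m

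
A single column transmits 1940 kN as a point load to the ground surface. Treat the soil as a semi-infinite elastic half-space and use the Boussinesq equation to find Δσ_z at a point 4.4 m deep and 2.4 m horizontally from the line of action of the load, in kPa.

Boussinesq vertical stress below a point load on an elastic half-space:
Δσ_z = 3P/(2πz²) · [1 + (r/z)²]^(−5/2)
r/z = 2.4/4.4 = 0.54545; [1+(r/z)²]^(−5/2) = 0.52145.
Δσ_z = 3×1940/(2π×4.4²) × 0.52145 = 47.845 × 0.52145 = 24.95 kPa

Δσ_z ≈ 24.9 kPa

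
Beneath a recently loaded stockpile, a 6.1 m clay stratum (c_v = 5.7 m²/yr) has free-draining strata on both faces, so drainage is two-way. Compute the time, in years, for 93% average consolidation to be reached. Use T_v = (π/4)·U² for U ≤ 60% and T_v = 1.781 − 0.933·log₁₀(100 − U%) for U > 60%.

Drainage path length: H_d = H/2 = 3.05 m (double drainage).
U > 60%: T_v = 1.781 − 0.933·log₁₀(100 − 93) = 0.99252.
t = T_v·H_d²/c_v = 0.99252×3.05²/5.7 = 1.62 years.

t ≈ 1.62 years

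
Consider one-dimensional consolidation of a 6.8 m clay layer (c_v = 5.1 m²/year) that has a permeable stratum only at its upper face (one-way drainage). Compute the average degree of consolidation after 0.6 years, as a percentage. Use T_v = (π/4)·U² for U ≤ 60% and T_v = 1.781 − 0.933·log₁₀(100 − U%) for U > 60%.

Drainage path length: H_d = H = 6.8 m (single drainage).
T_v = c_v·t/H_d² = 5.1×0.6/6.8² = 0.066176.
T_v = 0.066176 corresponds to the U ≤ 60% branch:
U = √(4T_v/π) = 0.2903

U ≈ 29 %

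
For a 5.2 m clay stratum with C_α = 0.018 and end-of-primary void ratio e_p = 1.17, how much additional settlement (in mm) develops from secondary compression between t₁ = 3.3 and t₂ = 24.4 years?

S_s ≈ 37.5 mm

Secondary compression: S_s = C_α·H/(1+e_p)·log₁₀(t₂/t₁)
S_s = 0.018×5.2/(1+1.17)×log₁₀(24.4/3.3)
    = 0.04313 × 0.8689 = 0.03748 m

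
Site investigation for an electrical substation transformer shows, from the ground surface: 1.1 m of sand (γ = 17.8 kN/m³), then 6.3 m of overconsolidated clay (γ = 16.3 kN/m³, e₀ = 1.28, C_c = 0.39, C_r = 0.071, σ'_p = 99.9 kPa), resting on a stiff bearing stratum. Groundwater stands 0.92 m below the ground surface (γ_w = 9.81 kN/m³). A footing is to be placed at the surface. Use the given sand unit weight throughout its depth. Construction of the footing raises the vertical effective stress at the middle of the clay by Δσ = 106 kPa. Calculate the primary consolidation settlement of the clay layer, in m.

Mid-depth of clay below the ground surface: z = 1.1 + 6.3/2 = 4.25 m.
Total vertical stress at mid-clay: σ_v = 17.8×1.1 + 16.3×3.15 = 70.925 kPa.
Pore pressure: u = 9.81×(4.25 − 0.92) = 32.667 kPa.
Initial effective stress: σ'_0 = σ_v − u = 70.925 − 32.667 = 38.258 kPa.
Final effective stress: σ'_f = 38.258 + 106 = 144.26 kPa.
σ'_f = 144.26 > σ'_p = 99.9 kPa, so the stress path crosses the preconsolidation pressure — recompression up to σ'_p, then virgin compression beyond:
S_c = H/(1+e₀)·[C_r·log₁₀(σ'_p/σ'_0) + C_c·log₁₀(σ'_f/σ'_p)]
    = 6.3/2.28 × [0.071×log₁₀(99.9/38.258) + 0.39×log₁₀(144.26/99.9)]
    = 2.7632 × [0.029596 + 0.062236] = 0.2538 m

S_c ≈ 0.254 m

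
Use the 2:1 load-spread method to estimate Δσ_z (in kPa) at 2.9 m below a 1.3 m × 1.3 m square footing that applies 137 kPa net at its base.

By the 2:1 method the load spreads at 1 horizontal : 2 vertical, so at depth z the loaded area has grown by z in each plan dimension:
Δσ = qBL/((B+z)(L+z)) = 137×1.3×1.3/((1.3+2.9)(1.3+2.9)) = 13.125 kPa

Δσ_z ≈ 13.1 kPa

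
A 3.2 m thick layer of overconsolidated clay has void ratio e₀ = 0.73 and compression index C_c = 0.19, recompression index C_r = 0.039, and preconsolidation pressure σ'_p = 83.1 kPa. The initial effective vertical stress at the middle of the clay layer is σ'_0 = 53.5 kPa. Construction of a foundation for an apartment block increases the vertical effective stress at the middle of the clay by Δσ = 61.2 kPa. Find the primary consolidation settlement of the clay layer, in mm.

S_c ≈ 63 mm

Final effective stress: σ'_f = 53.5 + 61.2 = 114.7 kPa.
σ'_f = 114.7 > σ'_p = 83.1 kPa, so the stress path crosses the preconsolidation pressure — recompression up to σ'_p, then virgin compression beyond:
S_c = H/(1+e₀)·[C_r·log₁₀(σ'_p/σ'_0) + C_c·log₁₀(σ'_f/σ'_p)]
    = 3.2/1.73 × [0.039×log₁₀(83.1/53.5) + 0.19×log₁₀(114.7/83.1)]
    = 1.8497 × [0.0074586 + 0.026593] = 0.06299 m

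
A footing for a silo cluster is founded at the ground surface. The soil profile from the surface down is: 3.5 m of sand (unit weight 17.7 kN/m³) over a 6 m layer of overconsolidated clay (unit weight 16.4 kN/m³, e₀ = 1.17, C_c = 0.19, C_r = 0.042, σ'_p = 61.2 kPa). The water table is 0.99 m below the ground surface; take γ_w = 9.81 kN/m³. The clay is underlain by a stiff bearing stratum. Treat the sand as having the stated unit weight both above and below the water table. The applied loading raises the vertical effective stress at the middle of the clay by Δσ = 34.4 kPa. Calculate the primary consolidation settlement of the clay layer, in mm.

S_c ≈ 95.3 mm

Mid-depth of clay below the ground surface: z = 3.5 + 6/2 = 6.5 m.
Total vertical stress at mid-clay: σ_v = 17.7×3.5 + 16.4×3 = 111.15 kPa.
Pore pressure: u = 9.81×(6.5 − 0.99) = 54.053 kPa.
Initial effective stress: σ'_0 = σ_v − u = 111.15 − 54.053 = 57.097 kPa.
Final effective stress: σ'_f = 57.097 + 34.4 = 91.497 kPa.
σ'_f = 91.497 > σ'_p = 61.2 kPa, so the stress path crosses the preconsolidation pressure — recompression up to σ'_p, then virgin compression beyond:
S_c = H/(1+e₀)·[C_r·log₁₀(σ'_p/σ'_0) + C_c·log₁₀(σ'_f/σ'_p)]
    = 6/2.17 × [0.042×log₁₀(61.2/57.097) + 0.19×log₁₀(91.497/61.2)]
    = 2.765 × [0.0012658 + 0.033185] = 0.09526 m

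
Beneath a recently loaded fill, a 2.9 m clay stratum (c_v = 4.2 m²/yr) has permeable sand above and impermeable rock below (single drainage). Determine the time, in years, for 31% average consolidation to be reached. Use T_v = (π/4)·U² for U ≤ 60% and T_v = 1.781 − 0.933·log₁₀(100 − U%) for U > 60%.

Drainage path length: H_d = H = 2.9 m (single drainage).
U ≤ 60%: T_v = (π/4)·U² = (π/4)×0.31² = 0.075477.
t = T_v·H_d²/c_v = 0.075477×2.9²/4.2 = 0.1511 years.

t ≈ 0.151 years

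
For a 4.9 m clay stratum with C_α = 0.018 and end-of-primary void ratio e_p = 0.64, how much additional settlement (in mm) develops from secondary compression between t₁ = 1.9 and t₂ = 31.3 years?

Secondary compression: S_s = C_α·H/(1+e_p)·log₁₀(t₂/t₁)
S_s = 0.018×4.9/(1+0.64)×log₁₀(31.3/1.9)
    = 0.05378 × 1.217 = 0.06544 m

S_s ≈ 65.4 mm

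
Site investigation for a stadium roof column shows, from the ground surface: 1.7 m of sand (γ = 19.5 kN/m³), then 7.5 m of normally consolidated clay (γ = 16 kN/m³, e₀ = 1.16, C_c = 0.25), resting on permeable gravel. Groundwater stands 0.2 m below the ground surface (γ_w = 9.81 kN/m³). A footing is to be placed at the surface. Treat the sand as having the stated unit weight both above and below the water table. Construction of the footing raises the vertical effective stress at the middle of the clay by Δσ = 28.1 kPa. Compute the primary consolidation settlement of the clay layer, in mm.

S_c ≈ 194 mm

Mid-depth of clay below the ground surface: z = 1.7 + 7.5/2 = 5.45 m.
Total vertical stress at mid-clay: σ_v = 19.5×1.7 + 16×3.75 = 93.15 kPa.
Pore pressure: u = 9.81×(5.45 − 0.2) = 51.503 kPa.
Initial effective stress: σ'_0 = σ_v − u = 93.15 − 51.503 = 41.647 kPa.
Final effective stress: σ'_f = σ'_0 + Δσ = 41.647 + 28.1 = 69.747 kPa.
Normally consolidated clay, so the full stress increment lies on the virgin compression line:
S_c = C_c·H/(1+e₀)·log₁₀(σ'_f/σ'_0) = 0.25×7.5/(1+1.16)×log₁₀(69.747/41.647)
    = 0.86806 × 0.22394 = 0.1944 m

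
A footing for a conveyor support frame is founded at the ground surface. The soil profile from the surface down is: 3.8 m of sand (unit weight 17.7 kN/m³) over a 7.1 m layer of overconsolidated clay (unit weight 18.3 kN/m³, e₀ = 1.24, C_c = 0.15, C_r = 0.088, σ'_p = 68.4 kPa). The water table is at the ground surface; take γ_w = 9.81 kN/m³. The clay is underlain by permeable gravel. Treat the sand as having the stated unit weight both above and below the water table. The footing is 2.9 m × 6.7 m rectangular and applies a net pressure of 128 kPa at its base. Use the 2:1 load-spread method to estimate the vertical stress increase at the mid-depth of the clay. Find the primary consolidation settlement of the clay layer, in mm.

Mid-depth of clay below the ground surface: z = 3.8 + 7.1/2 = 7.35 m.
Total vertical stress at mid-clay: σ_v = 17.7×3.8 + 18.3×3.55 = 132.22 kPa.
Pore pressure: u = 9.81×(7.35 − 0) = 72.103 kPa.
Initial effective stress: σ'_0 = σ_v − u = 132.22 − 72.103 = 60.117 kPa.
Stress increase at mid-clay by the 2:1 spreading method:
Δσ = qBL/((B+z)(L+z)) = 128×2.9×6.7/((2.9+7.35)(6.7+7.35)) = 17.27 kPa
Final effective stress: σ'_f = 60.117 + 17.27 = 77.387 kPa.
σ'_f = 77.387 > σ'_p = 68.4 kPa, so the stress path crosses the preconsolidation pressure — recompression up to σ'_p, then virgin compression beyond:
S_c = H/(1+e₀)·[C_r·log₁₀(σ'_p/σ'_0) + C_c·log₁₀(σ'_f/σ'_p)]
    = 7.1/2.24 × [0.088×log₁₀(68.4/60.117) + 0.15×log₁₀(77.387/68.4)]
    = 3.1696 × [0.0049332 + 0.0080418] = 0.04113 m

S_c ≈ 41.1 mm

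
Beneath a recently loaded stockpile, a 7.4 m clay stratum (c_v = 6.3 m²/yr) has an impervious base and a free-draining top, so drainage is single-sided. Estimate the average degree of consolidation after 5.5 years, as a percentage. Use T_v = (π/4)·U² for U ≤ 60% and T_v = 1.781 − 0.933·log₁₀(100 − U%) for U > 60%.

Drainage path length: H_d = H = 7.4 m (single drainage).
T_v = c_v·t/H_d² = 6.3×5.5/7.4² = 0.63276.
T_v = 0.63276 corresponds to the U > 60% branch:
U = 1 − 10^((1.781 − T_v)/0.933)/100 = 0.8299

U ≈ 83 %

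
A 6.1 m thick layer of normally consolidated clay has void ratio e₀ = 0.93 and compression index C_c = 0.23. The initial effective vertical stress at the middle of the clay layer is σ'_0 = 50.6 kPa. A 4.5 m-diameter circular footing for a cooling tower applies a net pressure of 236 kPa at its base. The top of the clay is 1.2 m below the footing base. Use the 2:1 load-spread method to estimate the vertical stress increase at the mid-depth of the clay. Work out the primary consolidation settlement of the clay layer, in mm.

S_c ≈ 254 mm

Mid-depth of clay below the footing base: z = 1.2 + 6.1/2 = 4.25 m.
Stress increase at mid-clay by the 2:1 spreading method:
Δσ ≈ qD²/(D+z)² = 236×4.5²/(4.5+4.25)² = 62.42 kPa
Final effective stress: σ'_f = σ'_0 + Δσ = 50.6 + 62.42 = 113.02 kPa.
Normally consolidated clay, so the full stress increment lies on the virgin compression line:
S_c = C_c·H/(1+e₀)·log₁₀(σ'_f/σ'_0) = 0.23×6.1/(1+0.93)×log₁₀(113.02/50.6)
    = 0.72694 × 0.349 = 0.2537 m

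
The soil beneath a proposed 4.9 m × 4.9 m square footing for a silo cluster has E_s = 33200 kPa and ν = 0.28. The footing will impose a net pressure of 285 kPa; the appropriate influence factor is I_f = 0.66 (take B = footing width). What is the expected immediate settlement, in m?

S_e ≈ 0.0256 m

Immediate (elastic) settlement: S_e = q·B·(1−ν²)/E_s · I_f.
S_e = 285 × 4.9 × (1 − 0.28²) / 33200 × 0.66
    = 285 × 4.9 × 0.9216 / 33200 × 0.66
    = 0.02559 m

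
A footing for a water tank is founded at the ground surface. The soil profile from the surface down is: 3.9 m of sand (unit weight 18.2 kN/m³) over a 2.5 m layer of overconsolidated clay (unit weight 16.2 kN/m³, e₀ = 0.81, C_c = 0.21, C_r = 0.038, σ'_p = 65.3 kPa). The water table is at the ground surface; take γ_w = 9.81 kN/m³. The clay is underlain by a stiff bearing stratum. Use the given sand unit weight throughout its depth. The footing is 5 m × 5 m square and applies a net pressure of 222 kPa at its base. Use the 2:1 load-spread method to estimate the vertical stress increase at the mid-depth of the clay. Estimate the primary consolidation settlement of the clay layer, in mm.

Mid-depth of clay below the ground surface: z = 3.9 + 2.5/2 = 5.15 m.
Total vertical stress at mid-clay: σ_v = 18.2×3.9 + 16.2×1.25 = 91.23 kPa.
Pore pressure: u = 9.81×(5.15 − 0) = 50.522 kPa.
Initial effective stress: σ'_0 = σ_v − u = 91.23 − 50.522 = 40.708 kPa.
Stress increase at mid-clay by the 2:1 spreading method:
Δσ = qBL/((B+z)(L+z)) = 222×5×5/((5+5.15)(5+5.15)) = 53.872 kPa
Final effective stress: σ'_f = 40.708 + 53.872 = 94.58 kPa.
σ'_f = 94.58 > σ'_p = 65.3 kPa, so the stress path crosses the preconsolidation pressure — recompression up to σ'_p, then virgin compression beyond:
S_c = H/(1+e₀)·[C_r·log₁₀(σ'_p/σ'_0) + C_c·log₁₀(σ'_f/σ'_p)]
    = 2.5/1.81 × [0.038×log₁₀(65.3/40.708) + 0.21×log₁₀(94.58/65.3)]
    = 1.3812 × [0.0077989 + 0.033786] = 0.05744 m

S_c ≈ 57.4 mm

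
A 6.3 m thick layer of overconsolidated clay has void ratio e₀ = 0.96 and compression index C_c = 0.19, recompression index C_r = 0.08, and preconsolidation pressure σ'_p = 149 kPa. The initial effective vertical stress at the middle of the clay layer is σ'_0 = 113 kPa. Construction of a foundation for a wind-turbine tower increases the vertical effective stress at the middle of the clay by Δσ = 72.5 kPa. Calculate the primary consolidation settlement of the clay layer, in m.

Final effective stress: σ'_f = 113 + 72.5 = 185.5 kPa.
σ'_f = 185.5 > σ'_p = 149 kPa, so the stress path crosses the preconsolidation pressure — recompression up to σ'_p, then virgin compression beyond:
S_c = H/(1+e₀)·[C_r·log₁₀(σ'_p/σ'_0) + C_c·log₁₀(σ'_f/σ'_p)]
    = 6.3/1.96 × [0.08×log₁₀(149/113) + 0.19×log₁₀(185.5/149)]
    = 3.2143 × [0.0096086 + 0.01808] = 0.089 m

S_c ≈ 0.089 m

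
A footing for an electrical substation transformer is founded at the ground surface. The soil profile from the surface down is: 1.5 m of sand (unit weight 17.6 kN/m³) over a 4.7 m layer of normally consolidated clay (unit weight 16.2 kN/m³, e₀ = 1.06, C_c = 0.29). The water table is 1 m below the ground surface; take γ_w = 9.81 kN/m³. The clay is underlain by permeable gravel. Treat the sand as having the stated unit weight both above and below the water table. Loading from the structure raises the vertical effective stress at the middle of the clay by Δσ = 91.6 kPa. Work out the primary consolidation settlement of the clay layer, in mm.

S_c ≈ 361 mm

Mid-depth of clay below the ground surface: z = 1.5 + 4.7/2 = 3.85 m.
Total vertical stress at mid-clay: σ_v = 17.6×1.5 + 16.2×2.35 = 64.47 kPa.
Pore pressure: u = 9.81×(3.85 − 1) = 27.959 kPa.
Initial effective stress: σ'_0 = σ_v − u = 64.47 − 27.959 = 36.511 kPa.
Final effective stress: σ'_f = σ'_0 + Δσ = 36.511 + 91.6 = 128.11 kPa.
Normally consolidated clay, so the full stress increment lies on the virgin compression line:
S_c = C_c·H/(1+e₀)·log₁₀(σ'_f/σ'_0) = 0.29×4.7/(1+1.06)×log₁₀(128.11/36.511)
    = 0.66165 × 0.54516 = 0.3607 m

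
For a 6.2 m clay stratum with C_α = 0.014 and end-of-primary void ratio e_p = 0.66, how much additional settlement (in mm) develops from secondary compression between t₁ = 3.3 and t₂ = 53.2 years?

Secondary compression: S_s = C_α·H/(1+e_p)·log₁₀(t₂/t₁)
S_s = 0.014×6.2/(1+0.66)×log₁₀(53.2/3.3)
    = 0.05229 × 1.207 = 0.06313 m

S_s ≈ 63.1 mm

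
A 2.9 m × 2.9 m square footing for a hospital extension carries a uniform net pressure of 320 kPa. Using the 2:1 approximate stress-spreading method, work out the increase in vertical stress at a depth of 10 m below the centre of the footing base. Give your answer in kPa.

Δσ_z ≈ 16.2 kPa

By the 2:1 method the load spreads at 1 horizontal : 2 vertical, so at depth z the loaded area has grown by z in each plan dimension:
Δσ = qBL/((B+z)(L+z)) = 320×2.9×2.9/((2.9+10)(2.9+10)) = 16.172 kPa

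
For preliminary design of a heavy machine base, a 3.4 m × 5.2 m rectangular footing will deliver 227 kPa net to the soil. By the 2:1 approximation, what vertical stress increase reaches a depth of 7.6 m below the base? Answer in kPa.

By the 2:1 method the load spreads at 1 horizontal : 2 vertical, so at depth z the loaded area has grown by z in each plan dimension:
Δσ = qBL/((B+z)(L+z)) = 227×3.4×5.2/((3.4+7.6)(5.2+7.6)) = 28.504 kPa

Δσ_z ≈ 28.5 kPa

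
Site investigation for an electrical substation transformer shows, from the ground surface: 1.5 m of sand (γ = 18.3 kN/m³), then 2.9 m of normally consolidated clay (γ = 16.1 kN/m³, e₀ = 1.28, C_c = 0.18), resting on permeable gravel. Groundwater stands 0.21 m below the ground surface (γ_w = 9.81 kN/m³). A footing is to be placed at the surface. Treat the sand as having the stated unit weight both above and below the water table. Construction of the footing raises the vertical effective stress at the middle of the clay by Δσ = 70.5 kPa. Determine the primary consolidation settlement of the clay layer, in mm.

Mid-depth of clay below the ground surface: z = 1.5 + 2.9/2 = 2.95 m.
Total vertical stress at mid-clay: σ_v = 18.3×1.5 + 16.1×1.45 = 50.795 kPa.
Pore pressure: u = 9.81×(2.95 − 0.21) = 26.879 kPa.
Initial effective stress: σ'_0 = σ_v − u = 50.795 − 26.879 = 23.916 kPa.
Final effective stress: σ'_f = σ'_0 + Δσ = 23.916 + 70.5 = 94.416 kPa.
Normally consolidated clay, so the full stress increment lies on the virgin compression line:
S_c = C_c·H/(1+e₀)·log₁₀(σ'_f/σ'_0) = 0.18×2.9/(1+1.28)×log₁₀(94.416/23.916)
    = 0.22895 × 0.59636 = 0.1365 m

S_c ≈ 137 mm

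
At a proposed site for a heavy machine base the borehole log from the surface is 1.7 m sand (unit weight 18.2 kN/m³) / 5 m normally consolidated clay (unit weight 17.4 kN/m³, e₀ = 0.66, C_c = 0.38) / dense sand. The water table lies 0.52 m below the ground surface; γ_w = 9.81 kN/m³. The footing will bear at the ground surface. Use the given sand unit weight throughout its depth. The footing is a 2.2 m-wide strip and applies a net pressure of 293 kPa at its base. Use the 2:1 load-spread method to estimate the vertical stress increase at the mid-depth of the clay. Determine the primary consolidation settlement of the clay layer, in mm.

Mid-depth of clay below the ground surface: z = 1.7 + 5/2 = 4.2 m.
Total vertical stress at mid-clay: σ_v = 18.2×1.7 + 17.4×2.5 = 74.44 kPa.
Pore pressure: u = 9.81×(4.2 − 0.52) = 36.101 kPa.
Initial effective stress: σ'_0 = σ_v − u = 74.44 − 36.101 = 38.339 kPa.
Stress increase at mid-clay by the 2:1 spreading method:
Δσ = qB/(B+z) = 293×2.2/(2.2+4.2) = 100.72 kPa
Final effective stress: σ'_f = σ'_0 + Δσ = 38.339 + 100.72 = 139.06 kPa.
Normally consolidated clay, so the full stress increment lies on the virgin compression line:
S_c = C_c·H/(1+e₀)·log₁₀(σ'_f/σ'_0) = 0.38×5/(1+0.66)×log₁₀(139.06/38.339)
    = 1.1446 × 0.55956 = 0.6405 m

S_c ≈ 640 mm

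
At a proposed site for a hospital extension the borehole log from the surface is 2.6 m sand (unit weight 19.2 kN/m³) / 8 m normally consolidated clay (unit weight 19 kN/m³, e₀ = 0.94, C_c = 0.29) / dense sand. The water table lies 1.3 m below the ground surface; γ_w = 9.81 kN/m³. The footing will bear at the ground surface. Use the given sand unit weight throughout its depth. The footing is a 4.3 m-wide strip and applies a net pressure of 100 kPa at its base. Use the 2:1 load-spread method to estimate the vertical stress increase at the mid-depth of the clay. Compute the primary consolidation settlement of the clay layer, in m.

Mid-depth of clay below the ground surface: z = 2.6 + 8/2 = 6.6 m.
Total vertical stress at mid-clay: σ_v = 19.2×2.6 + 19×4 = 125.92 kPa.
Pore pressure: u = 9.81×(6.6 − 1.3) = 51.993 kPa.
Initial effective stress: σ'_0 = σ_v − u = 125.92 − 51.993 = 73.927 kPa.
Stress increase at mid-clay by the 2:1 spreading method:
Δσ = qB/(B+z) = 100×4.3/(4.3+6.6) = 39.45 kPa
Final effective stress: σ'_f = σ'_0 + Δσ = 73.927 + 39.45 = 113.38 kPa.
Normally consolidated clay, so the full stress increment lies on the virgin compression line:
S_c = C_c·H/(1+e₀)·log₁₀(σ'_f/σ'_0) = 0.29×8/(1+0.94)×log₁₀(113.38/73.927)
    = 1.1959 × 0.18573 = 0.2221 m

S_c ≈ 0.222 m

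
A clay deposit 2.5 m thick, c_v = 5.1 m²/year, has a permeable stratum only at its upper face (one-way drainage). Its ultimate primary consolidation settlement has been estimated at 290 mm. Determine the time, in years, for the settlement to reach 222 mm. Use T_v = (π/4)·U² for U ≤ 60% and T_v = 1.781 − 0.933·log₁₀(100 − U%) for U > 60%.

Drainage path length: H_d = H = 2.5 m (single drainage).
U = S(t)/S_ult = 222/290 = 0.7655.
U > 60%: T_v = 1.781 − 0.933·log₁₀(100 − 76.552) = 0.50269.
t = T_v·H_d²/c_v = 0.50269×2.5²/5.1 = 0.616 years.

t ≈ 0.616 years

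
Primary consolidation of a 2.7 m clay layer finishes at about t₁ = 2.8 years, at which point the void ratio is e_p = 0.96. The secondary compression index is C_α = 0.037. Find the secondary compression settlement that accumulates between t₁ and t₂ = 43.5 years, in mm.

Secondary compression: S_s = C_α·H/(1+e_p)·log₁₀(t₂/t₁)
S_s = 0.037×2.7/(1+0.96)×log₁₀(43.5/2.8)
    = 0.05097 × 1.191 = 0.06072 m

S_s ≈ 60.7 mm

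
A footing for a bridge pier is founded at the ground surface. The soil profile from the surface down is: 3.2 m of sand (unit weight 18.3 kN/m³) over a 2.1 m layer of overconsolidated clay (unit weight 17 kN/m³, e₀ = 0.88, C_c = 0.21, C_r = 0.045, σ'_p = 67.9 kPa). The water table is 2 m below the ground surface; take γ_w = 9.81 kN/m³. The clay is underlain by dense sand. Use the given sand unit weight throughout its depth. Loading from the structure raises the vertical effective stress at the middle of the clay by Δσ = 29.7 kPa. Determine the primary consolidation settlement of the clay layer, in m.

S_c ≈ 0.0266 m

Mid-depth of clay below the ground surface: z = 3.2 + 2.1/2 = 4.25 m.
Total vertical stress at mid-clay: σ_v = 18.3×3.2 + 17×1.05 = 76.41 kPa.
Pore pressure: u = 9.81×(4.25 − 2) = 22.073 kPa.
Initial effective stress: σ'_0 = σ_v − u = 76.41 − 22.073 = 54.337 kPa.
Final effective stress: σ'_f = 54.337 + 29.7 = 84.037 kPa.
σ'_f = 84.037 > σ'_p = 67.9 kPa, so the stress path crosses the preconsolidation pressure — recompression up to σ'_p, then virgin compression beyond:
S_c = H/(1+e₀)·[C_r·log₁₀(σ'_p/σ'_0) + C_c·log₁₀(σ'_f/σ'_p)]
    = 2.1/1.88 × [0.045×log₁₀(67.9/54.337) + 0.21×log₁₀(84.037/67.9)]
    = 1.117 × [0.0043548 + 0.019446] = 0.02659 m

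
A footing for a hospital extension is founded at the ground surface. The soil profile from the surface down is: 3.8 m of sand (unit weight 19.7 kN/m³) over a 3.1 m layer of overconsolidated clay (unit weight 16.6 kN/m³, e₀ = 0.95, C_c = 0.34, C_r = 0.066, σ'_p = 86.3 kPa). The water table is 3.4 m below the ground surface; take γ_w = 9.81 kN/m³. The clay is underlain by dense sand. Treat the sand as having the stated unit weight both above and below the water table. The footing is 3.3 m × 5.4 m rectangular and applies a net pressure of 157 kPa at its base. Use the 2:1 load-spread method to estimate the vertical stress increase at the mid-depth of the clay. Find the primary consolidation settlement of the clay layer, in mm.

Mid-depth of clay below the ground surface: z = 3.8 + 3.1/2 = 5.35 m.
Total vertical stress at mid-clay: σ_v = 19.7×3.8 + 16.6×1.55 = 100.59 kPa.
Pore pressure: u = 9.81×(5.35 − 3.4) = 19.13 kPa.
Initial effective stress: σ'_0 = σ_v − u = 100.59 − 19.13 = 81.46 kPa.
Stress increase at mid-clay by the 2:1 spreading method:
Δσ = qBL/((B+z)(L+z)) = 157×3.3×5.4/((3.3+5.35)(5.4+5.35)) = 30.087 kPa
Final effective stress: σ'_f = 81.46 + 30.087 = 111.55 kPa.
σ'_f = 111.55 > σ'_p = 86.3 kPa, so the stress path crosses the preconsolidation pressure — recompression up to σ'_p, then virgin compression beyond:
S_c = H/(1+e₀)·[C_r·log₁₀(σ'_p/σ'_0) + C_c·log₁₀(σ'_f/σ'_p)]
    = 3.1/1.95 × [0.066×log₁₀(86.3/81.46) + 0.34×log₁₀(111.55/86.3)]
    = 1.5897 × [0.0016544 + 0.037896] = 0.06287 m

S_c ≈ 62.9 mm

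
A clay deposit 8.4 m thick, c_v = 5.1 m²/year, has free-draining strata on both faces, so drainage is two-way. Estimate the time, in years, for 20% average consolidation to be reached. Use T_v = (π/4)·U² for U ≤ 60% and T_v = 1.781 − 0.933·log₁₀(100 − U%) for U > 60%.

Drainage path length: H_d = H/2 = 4.2 m (double drainage).
U ≤ 60%: T_v = (π/4)·U² = (π/4)×0.2² = 0.031416.
t = T_v·H_d²/c_v = 0.031416×4.2²/5.1 = 0.1087 years.

t ≈ 0.109 years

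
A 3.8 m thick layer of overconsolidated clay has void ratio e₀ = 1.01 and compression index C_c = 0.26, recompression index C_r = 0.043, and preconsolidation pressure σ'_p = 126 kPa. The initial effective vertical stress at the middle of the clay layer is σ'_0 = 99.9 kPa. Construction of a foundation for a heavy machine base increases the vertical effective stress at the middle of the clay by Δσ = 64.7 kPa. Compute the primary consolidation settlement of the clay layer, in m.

Final effective stress: σ'_f = 99.9 + 64.7 = 164.6 kPa.
σ'_f = 164.6 > σ'_p = 126 kPa, so the stress path crosses the preconsolidation pressure — recompression up to σ'_p, then virgin compression beyond:
S_c = H/(1+e₀)·[C_r·log₁₀(σ'_p/σ'_0) + C_c·log₁₀(σ'_f/σ'_p)]
    = 3.8/2.01 × [0.043×log₁₀(126/99.9) + 0.26×log₁₀(164.6/126)]
    = 1.8905 × [0.0043346 + 0.030175] = 0.06524 m

S_c ≈ 0.0652 m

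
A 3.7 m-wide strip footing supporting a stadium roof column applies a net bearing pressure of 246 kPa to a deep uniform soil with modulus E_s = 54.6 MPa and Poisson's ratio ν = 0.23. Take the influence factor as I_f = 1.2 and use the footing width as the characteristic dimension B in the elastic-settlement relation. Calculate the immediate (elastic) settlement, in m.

S_e ≈ 0.0189 m

Immediate (elastic) settlement: S_e = q·B·(1−ν²)/E_s · I_f.
E_s = 54.6 MPa = 54600 kPa.
S_e = 246 × 3.7 × (1 − 0.23²) / 54600 × 1.2
    = 246 × 3.7 × 0.9471 / 54600 × 1.2
    = 0.01895 m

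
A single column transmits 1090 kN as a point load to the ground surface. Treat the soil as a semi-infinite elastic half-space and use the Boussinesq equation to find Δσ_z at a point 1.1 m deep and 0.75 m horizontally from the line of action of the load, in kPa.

Boussinesq vertical stress below a point load on an elastic half-space:
Δσ_z = 3P/(2πz²) · [1 + (r/z)²]^(−5/2)
r/z = 0.75/1.1 = 0.68182; [1+(r/z)²]^(−5/2) = 0.38503.
Δσ_z = 3×1090/(2π×1.1²) × 0.38503 = 430.11 × 0.38503 = 165.6 kPa

Δσ_z ≈ 166 kPa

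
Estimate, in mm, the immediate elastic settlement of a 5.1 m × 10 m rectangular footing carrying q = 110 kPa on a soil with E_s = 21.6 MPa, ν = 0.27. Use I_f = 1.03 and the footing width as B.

Immediate (elastic) settlement: S_e = q·B·(1−ν²)/E_s · I_f.
E_s = 21.6 MPa = 21600 kPa.
S_e = 110 × 5.1 × (1 − 0.27²) / 21600 × 1.03
    = 110 × 5.1 × 0.9271 / 21600 × 1.03
    = 0.0248 m = 24.8 mm

S_e ≈ 24.8 mm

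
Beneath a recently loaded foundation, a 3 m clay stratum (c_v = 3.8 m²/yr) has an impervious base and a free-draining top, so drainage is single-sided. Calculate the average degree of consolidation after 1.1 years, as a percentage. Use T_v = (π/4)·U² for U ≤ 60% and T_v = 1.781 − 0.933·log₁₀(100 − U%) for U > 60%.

U ≈ 74.2 %

Drainage path length: H_d = H = 3 m (single drainage).
T_v = c_v·t/H_d² = 3.8×1.1/3² = 0.46444.
T_v = 0.46444 corresponds to the U > 60% branch:
U = 1 − 10^((1.781 − T_v)/0.933)/100 = 0.7423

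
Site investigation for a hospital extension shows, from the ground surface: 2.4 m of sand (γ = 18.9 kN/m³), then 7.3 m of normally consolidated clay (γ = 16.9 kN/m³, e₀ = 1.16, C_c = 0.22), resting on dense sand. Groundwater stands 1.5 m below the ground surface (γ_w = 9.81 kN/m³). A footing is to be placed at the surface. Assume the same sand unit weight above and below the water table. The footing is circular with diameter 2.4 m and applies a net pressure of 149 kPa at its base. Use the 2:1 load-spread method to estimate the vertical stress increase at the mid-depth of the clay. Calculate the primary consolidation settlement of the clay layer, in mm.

Mid-depth of clay below the ground surface: z = 2.4 + 7.3/2 = 6.05 m.
Total vertical stress at mid-clay: σ_v = 18.9×2.4 + 16.9×3.65 = 107.04 kPa.
Pore pressure: u = 9.81×(6.05 − 1.5) = 44.636 kPa.
Initial effective stress: σ'_0 = σ_v − u = 107.04 − 44.636 = 62.404 kPa.
Stress increase at mid-clay by the 2:1 spreading method:
Δσ ≈ qD²/(D+z)² = 149×2.4²/(2.4+6.05)² = 12.02 kPa
Final effective stress: σ'_f = σ'_0 + Δσ = 62.404 + 12.02 = 74.424 kPa.
Normally consolidated clay, so the full stress increment lies on the virgin compression line:
S_c = C_c·H/(1+e₀)·log₁₀(σ'_f/σ'_0) = 0.22×7.3/(1+1.16)×log₁₀(74.424/62.404)
    = 0.74352 × 0.076501 = 0.05688 m

S_c ≈ 56.9 mm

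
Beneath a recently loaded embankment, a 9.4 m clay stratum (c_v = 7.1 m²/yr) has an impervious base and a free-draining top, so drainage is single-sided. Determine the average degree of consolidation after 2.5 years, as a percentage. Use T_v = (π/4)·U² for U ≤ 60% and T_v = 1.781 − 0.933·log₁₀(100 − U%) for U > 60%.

Drainage path length: H_d = H = 9.4 m (single drainage).
T_v = c_v·t/H_d² = 7.1×2.5/9.4² = 0.20088.
T_v = 0.20088 corresponds to the U ≤ 60% branch:
U = √(4T_v/π) = 0.5057

U ≈ 50.6 %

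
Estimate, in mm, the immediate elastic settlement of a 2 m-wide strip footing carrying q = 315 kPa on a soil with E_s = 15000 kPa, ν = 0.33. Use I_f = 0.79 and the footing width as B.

Immediate (elastic) settlement: S_e = q·B·(1−ν²)/E_s · I_f.
S_e = 315 × 2 × (1 − 0.33²) / 15000 × 0.79
    = 315 × 2 × 0.8911 / 15000 × 0.79
    = 0.02957 m = 29.57 mm

S_e ≈ 29.6 mm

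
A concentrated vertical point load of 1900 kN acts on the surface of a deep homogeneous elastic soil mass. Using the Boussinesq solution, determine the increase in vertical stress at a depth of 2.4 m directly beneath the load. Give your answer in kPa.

Δσ_z ≈ 158 kPa

Boussinesq vertical stress below a point load on an elastic half-space:
Δσ_z = 3P/(2πz²) · [1 + (r/z)²]^(−5/2)
r/z = 0/2.4 = 0; [1+(r/z)²]^(−5/2) = 1.
Δσ_z = 3×1900/(2π×2.4²) × 1 = 157.5 × 1 = 157.5 kPa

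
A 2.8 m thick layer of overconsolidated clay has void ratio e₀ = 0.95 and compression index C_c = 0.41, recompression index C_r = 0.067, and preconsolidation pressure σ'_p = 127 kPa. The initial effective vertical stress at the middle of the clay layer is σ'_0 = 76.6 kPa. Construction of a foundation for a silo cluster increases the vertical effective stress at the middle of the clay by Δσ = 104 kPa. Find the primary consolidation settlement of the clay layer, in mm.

Final effective stress: σ'_f = 76.6 + 104 = 180.6 kPa.
σ'_f = 180.6 > σ'_p = 127 kPa, so the stress path crosses the preconsolidation pressure — recompression up to σ'_p, then virgin compression beyond:
S_c = H/(1+e₀)·[C_r·log₁₀(σ'_p/σ'_0) + C_c·log₁₀(σ'_f/σ'_p)]
    = 2.8/1.95 × [0.067×log₁₀(127/76.6) + 0.41×log₁₀(180.6/127)]
    = 1.4359 × [0.014712 + 0.062695] = 0.1111 m

S_c ≈ 111 mm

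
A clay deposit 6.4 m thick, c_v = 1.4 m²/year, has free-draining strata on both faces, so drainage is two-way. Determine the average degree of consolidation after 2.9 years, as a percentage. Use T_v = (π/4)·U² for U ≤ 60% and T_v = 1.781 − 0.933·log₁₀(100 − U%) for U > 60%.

U ≈ 69.5 %

Drainage path length: H_d = H/2 = 3.2 m (double drainage).
T_v = c_v·t/H_d² = 1.4×2.9/3.2² = 0.39648.
T_v = 0.39648 corresponds to the U > 60% branch:
U = 1 − 10^((1.781 − T_v)/0.933)/100 = 0.6952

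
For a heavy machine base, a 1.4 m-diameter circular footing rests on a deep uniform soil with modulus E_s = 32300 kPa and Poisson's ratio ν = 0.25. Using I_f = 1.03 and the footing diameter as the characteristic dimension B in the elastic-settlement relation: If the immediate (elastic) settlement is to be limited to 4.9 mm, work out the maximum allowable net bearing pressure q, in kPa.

q ≈ 117 kPa

S_e = q·B·(1−ν²)/E_s · I_f  ⇒  q = S_e·E_s / (B·(1−ν²)·I_f).
q = 0.0049 × 32300 / (1.4 × 0.9375 × 1.03) = 117.1 kPa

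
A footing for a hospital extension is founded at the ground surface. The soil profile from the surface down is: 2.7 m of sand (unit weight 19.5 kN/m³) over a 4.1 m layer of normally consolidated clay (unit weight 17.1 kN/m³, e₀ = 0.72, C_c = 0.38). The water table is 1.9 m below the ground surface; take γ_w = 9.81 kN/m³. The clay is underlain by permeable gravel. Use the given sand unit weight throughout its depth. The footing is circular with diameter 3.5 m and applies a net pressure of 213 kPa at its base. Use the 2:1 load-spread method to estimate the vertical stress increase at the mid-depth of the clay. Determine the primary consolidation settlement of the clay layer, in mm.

S_c ≈ 195 mm

Mid-depth of clay below the ground surface: z = 2.7 + 4.1/2 = 4.75 m.
Total vertical stress at mid-clay: σ_v = 19.5×2.7 + 17.1×2.05 = 87.705 kPa.
Pore pressure: u = 9.81×(4.75 − 1.9) = 27.959 kPa.
Initial effective stress: σ'_0 = σ_v − u = 87.705 − 27.959 = 59.746 kPa.
Stress increase at mid-clay by the 2:1 spreading method:
Δσ ≈ qD²/(D+z)² = 213×3.5²/(3.5+4.75)² = 38.336 kPa
Final effective stress: σ'_f = σ'_0 + Δσ = 59.746 + 38.336 = 98.082 kPa.
Normally consolidated clay, so the full stress increment lies on the virgin compression line:
S_c = C_c·H/(1+e₀)·log₁₀(σ'_f/σ'_0) = 0.38×4.1/(1+0.72)×log₁₀(98.082/59.746)
    = 0.90581 × 0.21528 = 0.195 m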